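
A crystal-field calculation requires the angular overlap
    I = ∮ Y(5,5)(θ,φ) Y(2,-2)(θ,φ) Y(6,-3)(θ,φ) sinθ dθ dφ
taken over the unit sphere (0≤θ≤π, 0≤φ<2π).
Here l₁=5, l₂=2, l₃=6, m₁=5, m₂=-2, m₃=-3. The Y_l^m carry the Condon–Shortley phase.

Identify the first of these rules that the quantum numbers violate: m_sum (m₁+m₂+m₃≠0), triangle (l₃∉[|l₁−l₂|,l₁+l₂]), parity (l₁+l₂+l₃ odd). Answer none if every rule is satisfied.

parity

azimuthal sum: 5 − 2 − 3 = 0  ✓
3 ≤ 6 ≤ 7 (triangle on l)  ✓
L = 5 + 2 + 6 = 13 (odd)  ✗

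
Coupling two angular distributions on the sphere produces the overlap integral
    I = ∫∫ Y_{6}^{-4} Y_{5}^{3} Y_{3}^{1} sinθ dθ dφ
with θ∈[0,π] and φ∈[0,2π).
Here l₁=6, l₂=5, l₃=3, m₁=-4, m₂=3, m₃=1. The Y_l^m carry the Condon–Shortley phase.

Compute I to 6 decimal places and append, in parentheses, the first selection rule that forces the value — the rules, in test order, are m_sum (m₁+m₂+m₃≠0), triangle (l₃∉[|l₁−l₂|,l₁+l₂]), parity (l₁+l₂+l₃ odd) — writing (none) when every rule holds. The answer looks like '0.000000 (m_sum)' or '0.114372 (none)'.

m-sum 0 ✓  L=14 even ✓  1≤3≤11 ✓
Π(2lᵢ+1) = 13×11×7 = 1001
triangle coeff Δ(6,5,3) = 1/675675
Σ_t [3,5]: t=3:−1/8640 t=4:+1/2304 t=5:−1/8640 = 7/34560
(3j)²=7/429 [(6 5 3; 0 0 0)], sign=-1
Σ_t [6,8]: t=6:+1/69120 t=7:−1/30240 t=8:+1/322560 = -1/64512
(3j)²=10/1001 [(6 5 3; -4 3 1)], sign=-1
⇒ 4πI² = 70/429
I = (+1)√(70/429/(4π)) = 0.11395029
No selection rule forces the value: the integral is nonzero (none).

0.113950 (none)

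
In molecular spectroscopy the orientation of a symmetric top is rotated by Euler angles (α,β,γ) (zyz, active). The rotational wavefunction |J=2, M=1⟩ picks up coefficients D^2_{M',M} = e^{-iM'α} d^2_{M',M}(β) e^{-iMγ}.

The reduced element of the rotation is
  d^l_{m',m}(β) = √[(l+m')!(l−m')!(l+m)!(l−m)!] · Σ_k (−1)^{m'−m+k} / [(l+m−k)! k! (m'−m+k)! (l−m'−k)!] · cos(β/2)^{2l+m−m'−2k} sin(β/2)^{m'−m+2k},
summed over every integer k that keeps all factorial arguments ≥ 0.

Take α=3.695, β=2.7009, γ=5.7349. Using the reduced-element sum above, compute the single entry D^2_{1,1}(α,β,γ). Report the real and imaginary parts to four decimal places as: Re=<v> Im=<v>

D^2_{1,1}(3.6950,2.7009,5.7349) = e^{-i·1·3.6950}·d^2_{1,1}(2.7009)·e^{-i·1·5.7349}. Compute d first:
Half-angle: c=0.218568, s=0.975822. N=√(6·1·6·1)=6.000000
k∈{0,1} keeps every argument non-negative
  k=0: (−1)^0·6.0000/(6)·0.2186^4·0.9758^0 = +0.002282
  k=1: (−1)^1·6.0000/(2)·0.2186^2·0.9758^2 = -0.136469
d^2_{1,1}(2.7009) = +0.002282 -0.136469 = -0.134187
Phases: e^{-i·(1)·3.6950}=-0.850739+0.525589i, e^{-i·(1)·5.7349}=+0.853420+0.521225i ⇒ D=+0.134185-0.000687i

Re=0.1342 Im=-0.0007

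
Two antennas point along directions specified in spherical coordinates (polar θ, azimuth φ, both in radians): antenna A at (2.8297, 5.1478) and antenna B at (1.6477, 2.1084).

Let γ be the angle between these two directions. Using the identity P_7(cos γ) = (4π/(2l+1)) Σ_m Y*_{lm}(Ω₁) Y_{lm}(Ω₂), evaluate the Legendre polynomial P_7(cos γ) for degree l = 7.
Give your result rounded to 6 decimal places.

0.290095

Term-by-term m-sum for l=7 (normalisation 4π/15 = 0.837758):
  m=-7: (-0.000012, -0.000128) × (-0.285233, -0.398160) = (-0.000047, 0.000041)  (running Σ = (-0.000047, 0.000041))
  m=-6: (-0.001283, 0.000750) × (-0.140715, 0.011852) = (0.000172, -0.000121)  (running Σ = (0.000124, -0.000080))
  m=-5: (0.008841, 0.006130) × (0.146263, -0.300045) = (0.003132, -0.001756)  (running Σ = (0.003257, -0.001836))
  m=-4: (0.009240, -0.053558) × (-0.089208, -0.136274) = (-0.008123, 0.003519)  (running Σ = (-0.004866, 0.001683))
  m=-3: (-0.186835, 0.050616) × (0.286541, -0.012046) = (-0.052926, 0.016754)  (running Σ = (-0.057792, 0.018437))
  m=-2: (0.295332, 0.350649) × (0.081577, -0.150904) = (0.077007, -0.015962)  (running Σ = (0.019215, 0.002475))
  m=-1: (0.247896, -0.532895) × (0.137633, 0.230859) = (0.157142, -0.016115)  (running Σ = (0.176357, -0.013640))
  m=0: (-0.037003, -0.000000) × (0.173987, 0.000000) = (-0.006438, -0.000000)  (running Σ = (0.169919, -0.013640))
  m=1: (-0.247896, -0.532895) × (-0.137633, 0.230859) = (0.157142, 0.016115)  (running Σ = (0.327061, 0.002475))
  m=2: (0.295332, -0.350649) × (0.081577, 0.150904) = (0.077007, 0.015962)  (running Σ = (0.404068, 0.018437))
  m=3: (0.186835, 0.050616) × (-0.286541, -0.012046) = (-0.052926, -0.016754)  (running Σ = (0.351142, 0.001683))
  m=4: (0.009240, 0.053558) × (-0.089208, 0.136274) = (-0.008123, -0.003519)  (running Σ = (0.343019, -0.001836))
  m=5: (-0.008841, 0.006130) × (-0.146263, -0.300045) = (0.003132, 0.001756)  (running Σ = (0.346151, -0.000080))
  m=6: (-0.001283, -0.000750) × (-0.140715, -0.011852) = (0.000172, 0.000121)  (running Σ = (0.346323, 0.000041))
  m=7: (0.000012, -0.000128) × (0.285233, -0.398160) = (-0.000047, -0.000041)  (running Σ = (0.346276, -0.000000))
Accumulated sum (0.346276, -0.000000); after 4π/(2l+1) scaling, (0.290095, -0.000000) ⇒ P_7 = 0.290095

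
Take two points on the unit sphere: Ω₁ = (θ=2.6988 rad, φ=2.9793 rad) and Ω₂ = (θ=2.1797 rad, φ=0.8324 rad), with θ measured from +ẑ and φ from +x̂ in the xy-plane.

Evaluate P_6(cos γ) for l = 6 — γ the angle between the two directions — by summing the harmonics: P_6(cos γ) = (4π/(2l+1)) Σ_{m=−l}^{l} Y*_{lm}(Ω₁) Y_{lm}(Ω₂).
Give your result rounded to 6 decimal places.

0.178680

Term-by-term m-sum for l=6 (normalisation 4π/13 = 0.966644):
  m=-6: Y*=+0.001680-0.002472i  Y=+0.040952+0.141344i  product +0.000418+0.000136i
  m=-5: Y*=+0.015032-0.015836i  Y=+0.185910-0.302962i  product -0.002003-0.007498i
  m=-4: Y*=+0.076441-0.058011i  Y=-0.412348+0.078451i  product -0.026969+0.029918i
  m=-3: Y*=+0.244703-0.129542i  Y=+0.098412+0.073946i  product +0.033661+0.005346i
  m=-2: Y*=+0.470372-0.158273i  Y=+0.027910+0.296025i  product +0.059981+0.134825i
  m=-1: Y*=+0.394002-0.064511i  Y=+0.166868-0.183340i  product +0.053919-0.083001i
  m=+0: Y*=-0.224495-0.000000i  Y=+0.236826+0.000000i  product -0.053166-0.000000i
  m=+1: Y*=-0.394002-0.064511i  Y=-0.166868-0.183340i  product +0.053919+0.083001i
  m=+2: Y*=+0.470372+0.158273i  Y=+0.027910-0.296025i  product +0.059981-0.134825i
  m=+3: Y*=-0.244703-0.129542i  Y=-0.098412+0.073946i  product +0.033661-0.005346i
  m=+4: Y*=+0.076441+0.058011i  Y=-0.412348-0.078451i  product -0.026969-0.029918i
  m=+5: Y*=-0.015032-0.015836i  Y=-0.185910-0.302962i  product -0.002003+0.007498i
  m=+6: Y*=+0.001680+0.002472i  Y=+0.040952-0.141344i  product +0.000418-0.000136i
Total Σ_m = +0.184846-0.000000i. Multiply by 0.966644: +0.178680-0.000000i. P_6(cos γ) = 0.178680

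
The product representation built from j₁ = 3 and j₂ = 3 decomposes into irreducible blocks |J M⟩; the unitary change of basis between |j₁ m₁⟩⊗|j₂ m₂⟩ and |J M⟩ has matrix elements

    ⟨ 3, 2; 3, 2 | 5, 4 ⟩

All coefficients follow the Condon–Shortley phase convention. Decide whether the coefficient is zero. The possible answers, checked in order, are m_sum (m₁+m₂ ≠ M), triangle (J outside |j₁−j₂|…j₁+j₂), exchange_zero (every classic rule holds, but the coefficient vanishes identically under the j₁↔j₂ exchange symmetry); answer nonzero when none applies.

m-sum: m₁+m₂ = 2+2 = 4, M = 4  ✓
triangle: |j₁−j₂| = 0 ≤ J = 5 ≤ j₁+j₂ = 6  ✓
exchange: j₁=j₂ and m₁=m₂, and (−1)^(j₁+j₂−J) = (−1)^1 = −1 forces ⟨j₁m₁;j₂m₂|JM⟩ = −⟨j₂m₂;j₁m₁|JM⟩ = −⟨j₁m₁;j₂m₂|JM⟩ ⇒ the coefficient vanishes identically
Racah sum check: Σ_k collapses to 0 ⇒ CG = 0

exchange_zero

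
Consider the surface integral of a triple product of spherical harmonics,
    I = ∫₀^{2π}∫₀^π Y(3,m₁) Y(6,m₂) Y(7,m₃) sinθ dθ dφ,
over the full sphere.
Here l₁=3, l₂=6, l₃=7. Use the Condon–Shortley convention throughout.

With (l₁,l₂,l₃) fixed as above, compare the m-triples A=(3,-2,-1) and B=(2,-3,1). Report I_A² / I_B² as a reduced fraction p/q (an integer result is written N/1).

l's match ⇒ only the (l;m) 3-j factors differ between A and B.
A: triangle coeff Δ(3,6,7) = 1/2042040; Σ_t [0,0]: t=0:+1/829440 = 1/829440; (3j)²=35/2431 [(3 6 7; 3 -2 -1)], sign=+1
B: triangle coeff Δ(3,6,7) = 1/2042040; Σ_t [0,1]: t=0:+1/362880 t=1:−1/1935360 = 13/5806080; (3j)²=195/10472 [(3 6 7; 2 -3 1)], sign=+1
I_A²/I_B² = (35/2431)/(195/10472) = 392/507

392/507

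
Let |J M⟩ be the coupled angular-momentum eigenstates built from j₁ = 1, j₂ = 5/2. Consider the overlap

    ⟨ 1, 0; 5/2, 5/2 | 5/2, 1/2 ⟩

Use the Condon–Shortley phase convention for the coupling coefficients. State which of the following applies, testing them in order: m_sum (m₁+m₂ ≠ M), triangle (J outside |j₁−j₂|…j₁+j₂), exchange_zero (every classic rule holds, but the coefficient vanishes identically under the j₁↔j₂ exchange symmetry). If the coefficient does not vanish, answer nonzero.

m_sum

m-sum: m₁+m₂ = 0+5/2 = 5/2, M = 1/2  ✗ ⇒ coefficient is 0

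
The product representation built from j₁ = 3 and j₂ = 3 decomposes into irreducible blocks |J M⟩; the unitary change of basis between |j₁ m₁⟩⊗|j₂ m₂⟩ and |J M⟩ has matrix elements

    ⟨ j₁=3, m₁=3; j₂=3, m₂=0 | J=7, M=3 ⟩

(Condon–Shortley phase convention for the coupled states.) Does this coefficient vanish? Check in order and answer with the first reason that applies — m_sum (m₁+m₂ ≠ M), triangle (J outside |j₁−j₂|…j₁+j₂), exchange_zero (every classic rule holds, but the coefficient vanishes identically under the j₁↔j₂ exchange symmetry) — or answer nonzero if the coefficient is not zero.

m-sum: m₁+m₂ = 3+0 = 3, M = 3  ✓
triangle: need |j₁−j₂| ≤ J ≤ j₁+j₂, i.e. J ∈ [0, 6]; J = 7 is outside ✗ ⇒ coefficient is 0

triangle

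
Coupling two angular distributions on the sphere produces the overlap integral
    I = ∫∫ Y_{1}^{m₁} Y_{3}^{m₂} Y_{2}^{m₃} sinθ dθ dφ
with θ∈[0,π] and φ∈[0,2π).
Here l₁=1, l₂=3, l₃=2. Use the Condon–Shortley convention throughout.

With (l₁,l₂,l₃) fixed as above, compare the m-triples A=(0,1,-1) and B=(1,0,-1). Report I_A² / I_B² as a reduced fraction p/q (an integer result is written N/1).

Shared (l₁,l₂,l₃)=(1,3,2): N and (l;000)² cancel in I_A²/I_B².
A: Δ = 2!·0!·4!/7! = 1/105; Racah Σ t=1..1: t=1:−1/6 = -1/6; ⇒ 3j(1 3 2; 0 1 -1)² = 8/105, sgn +1
B: Δ = 2!·0!·4!/7! = 1/105; Racah Σ t=0..0: t=0:+1/12 = 1/12; ⇒ 3j(1 3 2; 1 0 -1)² = 1/35, sgn -1
I_A²/I_B² = (8/105)/(1/35) = 8/3

8/3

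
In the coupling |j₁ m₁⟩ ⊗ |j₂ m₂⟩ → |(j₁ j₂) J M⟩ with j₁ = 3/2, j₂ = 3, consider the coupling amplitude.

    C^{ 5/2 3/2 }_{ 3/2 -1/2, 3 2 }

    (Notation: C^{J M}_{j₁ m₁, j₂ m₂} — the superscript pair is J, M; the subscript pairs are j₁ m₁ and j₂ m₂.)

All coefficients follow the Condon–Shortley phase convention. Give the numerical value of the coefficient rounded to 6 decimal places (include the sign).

+0.267261

j₁+j₂−J=2  J+j₁−j₂=1  J−j₁+j₂=4  j₁+j₂+J+1=8
(j₁±m₁, j₂±m₂, J±M) = (1,2,5,1,4,1)
P² = 288/7
sum k=1..2:
  [1] −1/24 = -1/24
  [2] +1/12 = 1/12
S = 1/24
C² = P²·S² = 1/14 ; C = +0.267261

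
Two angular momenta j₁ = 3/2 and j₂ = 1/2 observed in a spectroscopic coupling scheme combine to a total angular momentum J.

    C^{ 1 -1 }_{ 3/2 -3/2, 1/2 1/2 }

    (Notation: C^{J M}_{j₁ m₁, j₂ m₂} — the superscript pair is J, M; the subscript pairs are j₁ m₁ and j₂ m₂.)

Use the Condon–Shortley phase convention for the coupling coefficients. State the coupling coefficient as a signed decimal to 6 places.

−√(3/4) = -0.866025

triangle: 1!×2!×0!/4! = 2/24
(j±m)!: 0!×3!×1!×0!×0!×2! = 12
prefactor² = (2J+1)×Δ×N² = 3
  k=1: −1/(1!×0!×2!×0!×0!×0!) = -1/2
Σ = -1/2  ⇒  CG² = 3×(-1/2)² = 3/4
CG = −√(3/4) = -0.866025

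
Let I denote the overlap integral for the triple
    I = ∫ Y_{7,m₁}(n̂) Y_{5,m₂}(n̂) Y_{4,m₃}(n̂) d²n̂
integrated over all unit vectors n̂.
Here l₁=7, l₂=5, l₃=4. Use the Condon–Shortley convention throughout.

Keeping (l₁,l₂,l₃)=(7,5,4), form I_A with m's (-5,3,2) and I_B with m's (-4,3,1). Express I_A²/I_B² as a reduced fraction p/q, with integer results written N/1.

Same 7,5,4: normalisation and zero-m 3j drop out of the ratio.
A: Δ: 8! 6! 2! / 17! → 1/6126120; sum: t=6:+1/2073600 t=7:−1/604800 t=8:+1/3870720 = -53/58060800; 3j²(7 5 4; -5 3 2) = Δ·Π!·Σ² = 2809/185640  (sign -1)
B: Δ: 8! 6! 2! / 17! → 1/6126120; sum: t=6:+1/345600 t=7:−1/241920 t=8:+1/2903040 = -13/14515200; 3j²(7 5 4; -4 3 1) = Δ·Π!·Σ² = 13/7140  (sign +1)
I_A²/I_B² = (2809/185640)/(13/7140) = 2809/338

2809/338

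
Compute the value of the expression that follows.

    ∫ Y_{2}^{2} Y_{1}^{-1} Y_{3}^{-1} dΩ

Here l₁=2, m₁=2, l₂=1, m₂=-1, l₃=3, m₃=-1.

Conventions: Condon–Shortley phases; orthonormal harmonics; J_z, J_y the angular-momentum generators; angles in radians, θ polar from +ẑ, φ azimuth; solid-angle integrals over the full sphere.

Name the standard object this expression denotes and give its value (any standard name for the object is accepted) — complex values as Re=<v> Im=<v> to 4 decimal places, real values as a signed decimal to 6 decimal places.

This is a Gaunt coefficient — the integral of a triple product of spherical harmonics over the sphere.
m-sum 0 ✓  L=6 even ✓  1≤3≤3 ✓
Π(2lᵢ+1) = 5×3×7 = 105
triangle coeff Δ(2,1,3) = 1/105
Σ_t [0,0]: t=0:+1/4 = 1/4
(3j)²=3/35 [(2 1 3; 0 0 0)], sign=-1
Σ_t [0,0]: t=0:+1/48 = 1/48
(3j)²=1/105 [(2 1 3; 2 -1 -1)], sign=+1
⇒ 4πI² = 3/35
I = (-1)√(3/35/(4π)) = -0.08258890

Gaunt coefficient, -0.082589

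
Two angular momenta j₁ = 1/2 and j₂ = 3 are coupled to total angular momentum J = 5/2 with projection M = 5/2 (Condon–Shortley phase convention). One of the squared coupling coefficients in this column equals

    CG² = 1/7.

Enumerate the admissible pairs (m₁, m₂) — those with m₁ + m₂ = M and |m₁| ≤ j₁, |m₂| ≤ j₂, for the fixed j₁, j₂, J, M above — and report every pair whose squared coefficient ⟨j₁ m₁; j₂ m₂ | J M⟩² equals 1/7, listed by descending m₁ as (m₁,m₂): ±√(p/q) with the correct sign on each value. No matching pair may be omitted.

Admissible pairs with m₁+m₂ = M = 5/2: (-1/2,3), (1/2,2)
  (m₁,m₂)=(1/2,2): CG² = 1/7, CG = +√(1/7)   ← matches the target
  (m₁,m₂)=(-1/2,3): CG² = 6/7, CG = −√(6/7)
Pairs with CG² = 1/7: (1/2,2): +√(1/7)

(1/2,2): +√(1/7)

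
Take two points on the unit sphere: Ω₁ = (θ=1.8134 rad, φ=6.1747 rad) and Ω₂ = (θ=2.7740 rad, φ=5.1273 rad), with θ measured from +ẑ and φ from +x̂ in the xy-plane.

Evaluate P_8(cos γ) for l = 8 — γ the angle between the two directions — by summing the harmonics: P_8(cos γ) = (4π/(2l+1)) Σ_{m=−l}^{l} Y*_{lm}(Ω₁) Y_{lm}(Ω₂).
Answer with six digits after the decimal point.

-0.268253

Expand P_8 via completeness: Σ_{m} conj(Y_{8,m}) at Ω₁ times Y_{8,m} at Ω₂ —
  term(m=-8) = -0.00003 + 0.00005j   from Y*(Ω₁)=0.26269 - 0.31003j, Y(Ω₂)=-0.00014 + 0.00003j
  term(m=-7) = 0.00030 + 0.00052j   from Y*(Ω₁)=-0.29174 + 0.27695j, Y(Ω₂)=0.00035 - 0.00145j
  term(m=-6) = -0.00041 - 0.00000j   from Y*(Ω₁)=-0.03366 + 0.02563j, Y(Ω₂)=0.00777 + 0.00594j
  term(m=-5) = -0.00824 + 0.01424j   from Y*(Ω₁)=0.30777 - 0.18550j, Y(Ω₂)=-0.04008 + 0.02209j
  term(m=-4) = 0.00665 + 0.01153j   from Y*(Ω₁)=-0.07740 + 0.03587j, Y(Ω₂)=-0.01384 - 0.15541j
  term(m=-3) = -0.11754 - 0.00007j   from Y*(Ω₁)=-0.29632 + 0.10000j, Y(Ω₂)=0.35604 + 0.12039j
  term(m=-2) = -0.03964 + 0.06859j   from Y*(Ω₁)=0.13525 - 0.02981j, Y(Ω₂)=-0.38613 + 0.42205j
  term(m=-1) = -0.04957 - 0.08590j   from Y*(Ω₁)=0.28560 - 0.03111j, Y(Ω₂)=-0.13916 - 0.31594j
  term(m=+0) = 0.05408 + 0.00000j   from Y*(Ω₁)=-0.15332 + 0.00000j, Y(Ω₂)=-0.35273 + 0.00000j
  term(m=+1) = -0.04957 + 0.08590j   from Y*(Ω₁)=-0.28560 - 0.03111j, Y(Ω₂)=0.13916 - 0.31594j
  term(m=+2) = -0.03964 - 0.06859j   from Y*(Ω₁)=0.13525 + 0.02981j, Y(Ω₂)=-0.38613 - 0.42205j
  term(m=+3) = -0.11754 + 0.00007j   from Y*(Ω₁)=0.29632 + 0.10000j, Y(Ω₂)=-0.35604 + 0.12039j
  term(m=+4) = 0.00665 - 0.01153j   from Y*(Ω₁)=-0.07740 - 0.03587j, Y(Ω₂)=-0.01384 + 0.15541j
  term(m=+5) = -0.00824 - 0.01424j   from Y*(Ω₁)=-0.30777 - 0.18550j, Y(Ω₂)=0.04008 + 0.02209j
  term(m=+6) = -0.00041 + 0.00000j   from Y*(Ω₁)=-0.03366 - 0.02563j, Y(Ω₂)=0.00777 - 0.00594j
  term(m=+7) = 0.00030 - 0.00052j   from Y*(Ω₁)=0.29174 + 0.27695j, Y(Ω₂)=-0.00035 - 0.00145j
  term(m=+8) = -0.00003 - 0.00005j   from Y*(Ω₁)=0.26269 + 0.31003j, Y(Ω₂)=-0.00014 - 0.00003j
Accumulated sum -0.36290 - 0.00000j; after 4π/(2l+1) scaling, -0.26825 - 0.00000j ⇒ P_8 = -0.268253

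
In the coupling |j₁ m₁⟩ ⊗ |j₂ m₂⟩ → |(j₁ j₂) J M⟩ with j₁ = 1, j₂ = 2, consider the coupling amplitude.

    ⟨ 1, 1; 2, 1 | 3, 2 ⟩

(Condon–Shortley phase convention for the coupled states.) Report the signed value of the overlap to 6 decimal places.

+√(2/3) ≈ +0.816497

j₁+j₂−J=0  J+j₁−j₂=2  J−j₁+j₂=4  j₁+j₂+J+1=7
(j₁±m₁, j₂±m₂, J±M) = (2,0,3,1,5,1)
P² = 96
sum k=0..0:
  [0] +1/12 = 1/12
S = 1/12
C² = P²·S² = 2/3 ; C = +0.816497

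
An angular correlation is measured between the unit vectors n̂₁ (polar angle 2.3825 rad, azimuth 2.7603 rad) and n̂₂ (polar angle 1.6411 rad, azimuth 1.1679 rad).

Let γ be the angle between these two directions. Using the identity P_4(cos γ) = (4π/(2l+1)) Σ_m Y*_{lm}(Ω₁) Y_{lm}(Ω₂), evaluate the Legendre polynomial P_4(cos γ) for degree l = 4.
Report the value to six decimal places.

0.370112

Summing Y*_{l m}(θ₁,φ₁)·Y_{l m}(θ₂,φ₂) over m ∈ [−4, 4]; prefactor 4π/(2·4+1) = 1.396263:
  m=-4: (0.00453 - 0.09920j) × (-0.01787 + 0.43781j) = 0.04335 + 0.00376j  (running Σ = 0.04335 + 0.00376j)
  m=-3: (0.12259 - 0.26948j) × (0.08162 - 0.03092j) = 0.00167 - 0.02578j  (running Σ = 0.04502 - 0.02203j)
  m=-2: (0.30754 - 0.29382j) × (0.22256 + 0.23183j) = 0.13656 + 0.00590j  (running Σ = 0.18159 - 0.01612j)
  m=-1: (0.14998 - 0.06013j) × (0.03854 - 0.09043j) = 0.00034 - 0.01588j  (running Σ = 0.18193 - 0.03200j)
  m=0: (-0.32734 + 0.00000j) × (0.30179 + 0.00000j) = -0.09879 + 0.00000j  (running Σ = 0.08314 - 0.03200j)
  m=1: (-0.14998 - 0.06013j) × (-0.03854 - 0.09043j) = 0.00034 + 0.01588j  (running Σ = 0.08349 - 0.01612j)
  m=2: (0.30754 + 0.29382j) × (0.22256 - 0.23183j) = 0.13656 - 0.00590j  (running Σ = 0.22005 - 0.02203j)
  m=3: (-0.12259 - 0.26948j) × (-0.08162 - 0.03092j) = 0.00167 + 0.02578j  (running Σ = 0.22172 + 0.00376j)
  m=4: (0.00453 + 0.09920j) × (-0.01787 - 0.43781j) = 0.04335 - 0.00376j  (running Σ = 0.26507 + 0.00000j)
Total Σ_m = 0.26507 + 0.00000j. Multiply by 1.396263: 0.37011 + 0.00000j. P_4(cos γ) = 0.370112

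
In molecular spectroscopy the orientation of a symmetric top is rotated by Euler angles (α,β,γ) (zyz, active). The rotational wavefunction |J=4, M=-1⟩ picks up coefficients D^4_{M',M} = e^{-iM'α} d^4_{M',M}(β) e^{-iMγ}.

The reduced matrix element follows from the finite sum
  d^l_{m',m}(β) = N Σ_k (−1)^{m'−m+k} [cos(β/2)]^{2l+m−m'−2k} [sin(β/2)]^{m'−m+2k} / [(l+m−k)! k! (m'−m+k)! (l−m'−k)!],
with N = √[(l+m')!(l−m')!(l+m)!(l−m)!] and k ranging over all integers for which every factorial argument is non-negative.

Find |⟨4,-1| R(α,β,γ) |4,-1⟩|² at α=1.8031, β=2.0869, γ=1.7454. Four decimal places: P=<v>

D^4_{-1,-1}(1.8031,2.0869,1.7454) = e^{-i·-1·1.8031}·d^4_{-1,-1}(2.0869)·e^{-i·-1·1.7454}. Compute d first:
With c≡cos(β/2)=0.503242 and s≡sin(β/2)=0.864146, N=[6·120·6·120]^{1/2}=720.000000
The bounds max(0,m−m')=0 and min(l+m,l−m')=3 give 4 terms
  k=0: (−1)^0·720.0000/(720)·0.5032^8·0.8641^0 = +0.004114
  k=1: (−1)^1·720.0000/(48)·0.5032^6·0.8641^2 = -0.181939
  k=2: (−1)^2·720.0000/(24)·0.5032^4·0.8641^4 = +1.072942
  k=3: (−1)^3·720.0000/(72)·0.5032^2·0.8641^6 = -1.054569
d^4_{-1,-1}(2.0869) = +0.004114 -0.181939 +1.072942 -1.054569 = -0.159453
|D^4_{-1,-1}|² = |d^4_{-1,-1}(β)|² = (-0.159453)² = 0.025425 (the z-rotation phases have unit modulus)

P=0.0254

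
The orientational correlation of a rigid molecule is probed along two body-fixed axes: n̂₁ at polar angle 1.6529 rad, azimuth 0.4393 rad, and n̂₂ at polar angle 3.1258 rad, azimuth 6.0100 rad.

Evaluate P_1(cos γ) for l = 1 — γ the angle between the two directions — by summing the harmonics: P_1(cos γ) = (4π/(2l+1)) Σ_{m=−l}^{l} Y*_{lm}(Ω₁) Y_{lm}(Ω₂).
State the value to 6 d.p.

Summing Y*_{l m}(θ₁,φ₁)·Y_{l m}(θ₂,φ₂) over m ∈ [−1, 1]; prefactor 4π/(2·1+1) = 4.188790:
  term(m=-1) = +0.001422+0.001228i   from Y*(Ω₁)=+0.311636+0.146446i, Y(Ω₂)=+0.005254+0.001472i
  term(m=+0) = +0.019576+0.000000i   from Y*(Ω₁)=-0.040071-0.000000i, Y(Ω₂)=-0.488542+0.000000i
  term(m=+1) = +0.001422-0.001228i   from Y*(Ω₁)=-0.311636+0.146446i, Y(Ω₂)=-0.005254+0.001472i
Total Σ_m = +0.022420+0.000000i. Multiply by 4.188790: +0.093911+0.000000i. P_1(cos γ) = 0.093911

0.093911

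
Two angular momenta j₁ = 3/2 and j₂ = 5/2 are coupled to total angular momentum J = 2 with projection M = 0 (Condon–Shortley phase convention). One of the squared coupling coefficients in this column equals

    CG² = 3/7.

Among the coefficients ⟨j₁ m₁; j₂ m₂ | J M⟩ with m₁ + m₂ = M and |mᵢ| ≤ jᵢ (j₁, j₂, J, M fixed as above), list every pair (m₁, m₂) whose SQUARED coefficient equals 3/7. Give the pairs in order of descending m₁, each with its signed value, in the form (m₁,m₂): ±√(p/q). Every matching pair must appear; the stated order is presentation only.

(3/2,-3/2): +√(3/7); (-3/2,3/2): +√(3/7)

Admissible pairs with m₁+m₂ = M = 0: (-3/2,3/2), (-1/2,1/2), (1/2,-1/2), (3/2,-3/2)
  (m₁,m₂)=(3/2,-3/2): CG² = 3/7, CG = +√(3/7)   ← matches the target
  (m₁,m₂)=(1/2,-1/2): CG² = 1/14, CG = −√(1/14)
  (m₁,m₂)=(-1/2,1/2): CG² = 1/14, CG = −√(1/14)
  (m₁,m₂)=(-3/2,3/2): CG² = 3/7, CG = +√(3/7)   ← matches the target
Pairs with CG² = 3/7: (3/2,-3/2): +√(3/7); (-3/2,3/2): +√(3/7)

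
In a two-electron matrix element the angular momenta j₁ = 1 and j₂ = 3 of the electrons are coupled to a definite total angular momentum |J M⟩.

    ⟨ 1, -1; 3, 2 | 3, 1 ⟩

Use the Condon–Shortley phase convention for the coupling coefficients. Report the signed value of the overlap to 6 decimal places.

√[7·1!1!5!/8! · 0!2!5!1!4!2!] = √(240)
  +(−1)^1/∏(1,0,1,4,0,1)! = -1/24  (running -1/24)
⟨..|..⟩ = √(240)·(-1/24) = -0.645497

-0.645497  (= −√(5/12))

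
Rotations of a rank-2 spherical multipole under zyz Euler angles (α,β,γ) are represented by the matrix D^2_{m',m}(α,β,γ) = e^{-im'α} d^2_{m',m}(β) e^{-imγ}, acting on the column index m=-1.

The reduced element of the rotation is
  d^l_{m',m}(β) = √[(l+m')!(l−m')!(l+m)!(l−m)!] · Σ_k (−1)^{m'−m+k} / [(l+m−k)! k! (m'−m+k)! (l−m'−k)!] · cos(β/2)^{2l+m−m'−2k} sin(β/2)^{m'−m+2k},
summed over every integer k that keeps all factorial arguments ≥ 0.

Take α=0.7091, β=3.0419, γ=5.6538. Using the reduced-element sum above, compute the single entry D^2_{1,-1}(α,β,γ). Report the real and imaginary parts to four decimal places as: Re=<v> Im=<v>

Re=-0.2274 Im=0.9611

D^2_{1,-1}(0.7091,3.0419,5.6538) = e^{-i·1·0.7091}·d^2_{1,-1}(3.0419)·e^{-i·-1·5.6538}. Compute d first:
With c≡cos(β/2)=0.049826 and s≡sin(β/2)=0.998758, N=[6·1·1·6]^{1/2}=6.000000
k: max(0,(-1)−(1))=0 … min(2+(-1),2−(1))=1
  k=0: (−1)^2·6.0000/(2)·0.0498^2·0.9988^2 = +0.007429
  k=1: (−1)^3·6.0000/(6)·0.0498^0·0.9988^4 = -0.995041
d^2_{1,-1}(3.0419) = +0.007429 -0.995041 = -0.987612
Attach z-rotation phases: D = e^{-i(1)(0.7091)}·(-0.987612)·e^{-i(-1)(5.6538)} = -0.227375+0.961081i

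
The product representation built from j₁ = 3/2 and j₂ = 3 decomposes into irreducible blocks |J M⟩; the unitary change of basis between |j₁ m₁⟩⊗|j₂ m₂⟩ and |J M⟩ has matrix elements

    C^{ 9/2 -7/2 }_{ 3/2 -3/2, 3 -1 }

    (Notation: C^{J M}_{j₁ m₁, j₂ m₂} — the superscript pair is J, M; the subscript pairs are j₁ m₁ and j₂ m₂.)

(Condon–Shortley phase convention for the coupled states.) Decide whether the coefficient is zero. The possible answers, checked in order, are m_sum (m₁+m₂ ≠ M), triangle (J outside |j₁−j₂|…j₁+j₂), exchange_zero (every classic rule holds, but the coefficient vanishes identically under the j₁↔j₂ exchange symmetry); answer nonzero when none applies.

m-sum: m₁+m₂ = -3/2+(-1) = -5/2, M = -7/2  ✗ ⇒ coefficient is 0

m_sum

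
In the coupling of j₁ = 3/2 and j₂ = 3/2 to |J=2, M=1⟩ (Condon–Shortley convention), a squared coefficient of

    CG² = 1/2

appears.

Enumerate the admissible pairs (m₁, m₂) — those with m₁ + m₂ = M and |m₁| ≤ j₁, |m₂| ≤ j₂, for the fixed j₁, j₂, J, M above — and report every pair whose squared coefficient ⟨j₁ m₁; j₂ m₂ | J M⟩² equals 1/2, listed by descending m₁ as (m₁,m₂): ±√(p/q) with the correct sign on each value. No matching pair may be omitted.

Admissible pairs with m₁+m₂ = M = 1: (-1/2,3/2), (1/2,1/2), (3/2,-1/2)
  (m₁,m₂)=(3/2,-1/2): CG² = 1/2, CG = +√(1/2)   ← matches the target
  (m₁,m₂)=(1/2,1/2): CG² = 0/1, CG = 0
  (m₁,m₂)=(-1/2,3/2): CG² = 1/2, CG = −√(1/2)   ← matches the target
Pairs with CG² = 1/2: (3/2,-1/2): +√(1/2); (-1/2,3/2): −√(1/2)

(3/2,-1/2): +√(1/2); (-1/2,3/2): −√(1/2)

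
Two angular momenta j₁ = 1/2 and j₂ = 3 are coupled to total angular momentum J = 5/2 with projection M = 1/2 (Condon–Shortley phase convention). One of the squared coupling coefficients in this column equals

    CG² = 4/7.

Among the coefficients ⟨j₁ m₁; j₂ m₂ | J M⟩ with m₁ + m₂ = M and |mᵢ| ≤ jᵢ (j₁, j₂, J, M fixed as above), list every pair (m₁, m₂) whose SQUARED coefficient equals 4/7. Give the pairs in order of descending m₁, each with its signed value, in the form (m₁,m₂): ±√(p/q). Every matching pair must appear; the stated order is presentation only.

(-1/2,1): −√(4/7)

Admissible pairs with m₁+m₂ = M = 1/2: (-1/2,1), (1/2,0)
  (m₁,m₂)=(1/2,0): CG² = 3/7, CG = +√(3/7)
  (m₁,m₂)=(-1/2,1): CG² = 4/7, CG = −√(4/7)   ← matches the target
Pairs with CG² = 4/7: (-1/2,1): −√(4/7)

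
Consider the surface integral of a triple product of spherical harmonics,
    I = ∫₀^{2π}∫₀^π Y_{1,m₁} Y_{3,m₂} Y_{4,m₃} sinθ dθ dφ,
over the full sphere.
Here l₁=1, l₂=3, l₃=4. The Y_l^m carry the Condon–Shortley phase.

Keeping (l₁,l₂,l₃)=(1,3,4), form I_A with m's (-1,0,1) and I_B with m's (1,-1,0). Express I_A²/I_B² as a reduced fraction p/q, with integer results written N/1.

5/3

Shared (l₁,l₂,l₃)=(1,3,4): N and (l;000)² cancel in I_A²/I_B².
A: Δ = 0!·2!·6!/9! = 1/252; Racah Σ t=0..0: t=0:+1/72 = 1/72; ⇒ 3j(1 3 4; -1 0 1)² = 5/126, sgn -1
B: Δ = 0!·2!·6!/9! = 1/252; Racah Σ t=0..0: t=0:+1/96 = 1/96; ⇒ 3j(1 3 4; 1 -1 0)² = 1/42, sgn +1
I_A²/I_B² = (5/126)/(1/42) = 5/3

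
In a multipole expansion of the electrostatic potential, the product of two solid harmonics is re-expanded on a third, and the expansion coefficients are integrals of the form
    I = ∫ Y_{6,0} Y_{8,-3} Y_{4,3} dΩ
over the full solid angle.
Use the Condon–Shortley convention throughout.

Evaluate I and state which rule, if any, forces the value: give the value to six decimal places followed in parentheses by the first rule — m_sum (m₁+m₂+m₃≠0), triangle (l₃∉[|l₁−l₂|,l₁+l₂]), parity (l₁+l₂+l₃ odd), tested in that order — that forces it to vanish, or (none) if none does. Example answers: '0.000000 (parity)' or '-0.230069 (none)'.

Rules hold: Σm=0, L=18 even, 2≤4≤14.
N = 13·17·9 = 1989
Δ = 10!·2!·6!/19! = 1/23279256
Racah Σ t=4..6: t=4:+1/1658880 t=5:−1/518400 t=6:+1/1658880 = -1/1382400
⇒ 3j(6 8 4; 0 0 0)² = 504/46189, sgn -1
Racah Σ t=4..5: t=4:+1/4147200 t=5:−1/10368000 = 1/6912000
⇒ 3j(6 8 4; 0 -3 3)² = 189/16796, sgn -1
4πI² = N·(3j₀)²·(3jₘ)² = 214326/877591
I = +1·√(0.244221/4π) = 0.13940759
No selection rule forces the value: the integral is nonzero (none).

0.139408 (none)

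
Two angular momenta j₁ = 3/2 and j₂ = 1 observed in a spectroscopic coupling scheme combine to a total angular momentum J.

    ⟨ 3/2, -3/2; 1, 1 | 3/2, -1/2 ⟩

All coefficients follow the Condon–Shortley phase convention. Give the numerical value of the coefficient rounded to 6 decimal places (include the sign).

-0.632456

triangle: 1!*2!*1!/5! = 2/120
(j±m)!: 0!*3!*2!*0!*1!*2! = 24
prefactor² = (2J+1)*Δ*N² = 8/5
  k=1: −1/(1!*0!*2!*1!*0!*0!) = -1/2
Σ = -1/2  ⇒  CG² = 8/5*(-1/2)² = 2/5
CG = −√(2/5) = -0.632456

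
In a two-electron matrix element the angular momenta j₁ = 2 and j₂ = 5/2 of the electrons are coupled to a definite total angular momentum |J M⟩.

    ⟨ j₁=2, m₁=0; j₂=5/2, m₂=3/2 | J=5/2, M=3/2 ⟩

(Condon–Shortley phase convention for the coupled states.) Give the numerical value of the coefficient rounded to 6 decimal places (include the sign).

−√(1/70) ≈ -0.119523

triangle: 2!*2!*3!/8! = 24/40320
(j±m)!: 2!*2!*4!*1!*4!*1! = 2304
prefactor² = (2J+1)*Δ*N² = 288/35
  k=1: −1/(1!*1!*1!*3!*1!*0!) = -1/6
  k=2: +1/(2!*0!*0!*2!*2!*1!) = 1/8
Σ = -1/24  ⇒  CG² = 288/35*(-1/24)² = 1/70
CG = −√(1/70) = -0.119523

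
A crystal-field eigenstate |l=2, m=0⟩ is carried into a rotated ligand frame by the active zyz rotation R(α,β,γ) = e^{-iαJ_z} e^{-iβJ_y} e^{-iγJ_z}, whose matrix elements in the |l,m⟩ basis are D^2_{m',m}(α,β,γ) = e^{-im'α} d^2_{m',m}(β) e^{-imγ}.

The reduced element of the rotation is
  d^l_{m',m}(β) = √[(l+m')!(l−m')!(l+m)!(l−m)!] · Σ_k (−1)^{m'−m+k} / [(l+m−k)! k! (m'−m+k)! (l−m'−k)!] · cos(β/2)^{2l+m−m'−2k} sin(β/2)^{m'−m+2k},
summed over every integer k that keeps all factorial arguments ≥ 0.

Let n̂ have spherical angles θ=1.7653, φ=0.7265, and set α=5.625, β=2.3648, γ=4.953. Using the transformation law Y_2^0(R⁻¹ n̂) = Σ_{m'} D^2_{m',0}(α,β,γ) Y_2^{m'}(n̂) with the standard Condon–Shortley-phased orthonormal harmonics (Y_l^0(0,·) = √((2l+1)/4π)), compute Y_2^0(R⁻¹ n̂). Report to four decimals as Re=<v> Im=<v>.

Need the full column D^2_{m',0} for m'=−2..2 at α=5.6250, β=2.3648, γ=4.9530.
cos(β/2)=0.378705, sin(β/2)=0.925518
d^2_{-2,0}: single k=2 term ⇒ +0.300917;  D = +0.075738-0.291230i
d^2_{-1,0}: k∈[1..2] ⇒ +0.123130 -0.735411 = -0.612282;  D = -0.484378+0.374522i
d^2_{0,0}: k∈[0..2] ⇒ +0.020569 -0.491395 +0.733734 = +0.262908;  D = +0.262908+0.000000i
d^2_{1,0}: k∈[0..1] ⇒ -0.123130 +0.735411 = +0.612282;  D = +0.484378+0.374522i
d^2_{2,0}: single k=0 term ⇒ +0.300917;  D = +0.075738+0.291230i
Y_2^{m'}(θ=1.7653,φ=0.7265) and Σ D·Y over m':
  (+0.0757-0.2912i)·(+0.0437-0.3693i)  (-0.4844+0.3745i)·(-0.1095+0.0973i)  (+0.2629+0.0000i)·(-0.2800+0.0000i)  (+0.4844+0.3745i)·(+0.1095+0.0973i)  (+0.0757+0.2912i)·(+0.0437+0.3693i)
Y_2^0(R⁻¹ n̂) = -0.248893-0.000000i

Re=-0.2489 Im=0.0000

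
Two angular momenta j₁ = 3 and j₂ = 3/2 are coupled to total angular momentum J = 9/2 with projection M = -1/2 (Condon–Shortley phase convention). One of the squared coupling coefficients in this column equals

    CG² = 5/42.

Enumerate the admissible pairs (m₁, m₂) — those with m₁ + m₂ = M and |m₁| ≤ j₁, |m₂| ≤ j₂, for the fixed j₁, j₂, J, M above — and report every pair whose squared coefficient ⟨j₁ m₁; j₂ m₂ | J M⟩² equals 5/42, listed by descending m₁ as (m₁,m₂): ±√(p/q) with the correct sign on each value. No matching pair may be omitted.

(1,-3/2): +√(5/42)

Admissible pairs with m₁+m₂ = M = -1/2: (-2,3/2), (-1,1/2), (0,-1/2), (1,-3/2)
  (m₁,m₂)=(1,-3/2): CG² = 5/42, CG = +√(5/42)   ← matches the target
  (m₁,m₂)=(0,-1/2): CG² = 10/21, CG = +√(10/21)
  (m₁,m₂)=(-1,1/2): CG² = 5/14, CG = +√(5/14)
  (m₁,m₂)=(-2,3/2): CG² = 1/21, CG = +√(1/21)
Pairs with CG² = 5/42: (1,-3/2): +√(5/42)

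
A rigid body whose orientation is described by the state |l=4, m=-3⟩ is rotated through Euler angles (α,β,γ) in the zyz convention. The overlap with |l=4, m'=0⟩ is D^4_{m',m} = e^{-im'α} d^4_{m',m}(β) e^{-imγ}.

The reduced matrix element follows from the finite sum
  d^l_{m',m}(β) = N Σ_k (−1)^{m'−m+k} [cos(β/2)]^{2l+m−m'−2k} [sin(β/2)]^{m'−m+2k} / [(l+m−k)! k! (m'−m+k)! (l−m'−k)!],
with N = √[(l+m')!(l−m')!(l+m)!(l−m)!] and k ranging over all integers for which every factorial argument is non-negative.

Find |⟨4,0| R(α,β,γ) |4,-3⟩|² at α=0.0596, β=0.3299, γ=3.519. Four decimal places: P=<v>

P=0.0023

First d^4_{0,-3}(β=0.3299), then the phase factors e^{-i(0)α} and e^{-i(-3)γ}:
With c≡cos(β/2)=0.986427 and s≡sin(β/2)=0.164203, N=[24·24·1·5040]^{1/2}=1703.830978
k∈{0,1} keeps every argument non-negative
  k=0: (−1)^3·1703.8310/(144)·0.9864^5·0.1642^3 = -0.048925
  k=1: (−1)^4·1703.8310/(144)·0.9864^3·0.1642^5 = +0.001356
d^4_{0,-3}(0.3299) = -0.048925 +0.001356 = -0.047569
|D^4_{0,-3}|² = |d^4_{0,-3}(β)|² = (-0.047569)² = 0.002263 (the z-rotation phases have unit modulus)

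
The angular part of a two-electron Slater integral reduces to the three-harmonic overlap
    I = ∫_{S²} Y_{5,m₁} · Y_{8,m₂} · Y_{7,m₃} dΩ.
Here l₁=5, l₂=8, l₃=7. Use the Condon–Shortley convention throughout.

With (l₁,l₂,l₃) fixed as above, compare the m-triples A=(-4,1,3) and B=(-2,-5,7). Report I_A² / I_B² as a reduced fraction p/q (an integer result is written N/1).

Shared (l₁,l₂,l₃)=(5,8,7): N and (l;000)² cancel in I_A²/I_B².
A: Δ = 6!·4!·10!/21! = 1/814773960; Racah Σ t=5..6: t=5:−1/49766400 t=6:+1/130636800 = -13/1045094400; ⇒ 3j(5 8 7; -4 1 3)² = 39/3553, sgn -1
B: Δ = 6!·4!·10!/21! = 1/814773960; Racah Σ t=3..3: t=3:−1/3135283200 = -1/3135283200; ⇒ 3j(5 8 7; -2 -5 7)² = 143/11628, sgn -1
I_A²/I_B² = (39/3553)/(143/11628) = 108/121

108/121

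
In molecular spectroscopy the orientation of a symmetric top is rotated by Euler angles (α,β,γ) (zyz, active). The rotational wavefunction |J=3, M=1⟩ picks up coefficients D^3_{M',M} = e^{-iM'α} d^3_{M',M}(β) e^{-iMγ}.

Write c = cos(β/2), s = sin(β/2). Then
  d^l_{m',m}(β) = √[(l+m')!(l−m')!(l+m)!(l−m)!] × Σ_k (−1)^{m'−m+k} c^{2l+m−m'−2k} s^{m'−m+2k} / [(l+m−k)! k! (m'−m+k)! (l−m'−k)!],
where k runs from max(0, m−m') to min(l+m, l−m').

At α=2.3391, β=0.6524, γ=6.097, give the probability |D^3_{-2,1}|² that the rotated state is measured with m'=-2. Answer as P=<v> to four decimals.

Split into d^3_{-2,1}(β=0.6524) × two z-phases.
With c≡cos(β/2)=0.947267 and s≡sin(β/2)=0.320446, N=[1·120·24·2]^{1/2}=75.894664
k∈{3,4} keeps every argument non-negative
  k=3: (−1)^0·75.8947/(12)·0.9473^3·0.3204^3 = +0.176893
  k=4: (−1)^1·75.8947/(24)·0.9473^1·0.3204^5 = -0.010121
d^3_{-2,1}(0.6524) = +0.176893 -0.010121 = +0.166771
|D^3_{-2,1}|² = |d^3_{-2,1}(β)|² = (+0.166771)² = 0.027813 (the z-rotation phases have unit modulus)

P=0.0278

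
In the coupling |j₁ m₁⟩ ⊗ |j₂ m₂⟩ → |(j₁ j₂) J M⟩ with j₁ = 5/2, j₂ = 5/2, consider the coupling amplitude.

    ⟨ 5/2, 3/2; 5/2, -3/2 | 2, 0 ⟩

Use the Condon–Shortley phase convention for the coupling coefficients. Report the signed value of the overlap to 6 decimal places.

+√(1/84) = +0.109109

triangle: 3!*2!*2!/8! = 24/40320
(j±m)!: 4!*1!*1!*4!*2!*2! = 2304
prefactor² = (2J+1)*Δ*N² = 48/7
  k=0: +1/(0!*3!*1!*1!*1!*1!) = 1/6
  k=1: −1/(1!*2!*0!*0!*2!*2!) = -1/8
Σ = 1/24  ⇒  CG² = 48/7*(1/24)² = 1/84
CG = +√(1/84) = +0.109109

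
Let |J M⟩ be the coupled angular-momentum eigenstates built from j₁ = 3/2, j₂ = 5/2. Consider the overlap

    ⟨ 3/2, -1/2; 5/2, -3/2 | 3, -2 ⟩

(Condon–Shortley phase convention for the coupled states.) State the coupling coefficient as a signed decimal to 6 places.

+0.288675  (= +√(1/12))

√[7·1!2!4!/8! · 1!2!1!4!1!5!] = √(48)
  +(−1)^0/∏(0,1,2,1,0,3)! = 1/12  (running 1/12)
  +(−1)^1/∏(1,0,1,0,1,4)! = -1/24  (running 1/24)
⟨..|..⟩ = √(48)·(1/24) = +0.288675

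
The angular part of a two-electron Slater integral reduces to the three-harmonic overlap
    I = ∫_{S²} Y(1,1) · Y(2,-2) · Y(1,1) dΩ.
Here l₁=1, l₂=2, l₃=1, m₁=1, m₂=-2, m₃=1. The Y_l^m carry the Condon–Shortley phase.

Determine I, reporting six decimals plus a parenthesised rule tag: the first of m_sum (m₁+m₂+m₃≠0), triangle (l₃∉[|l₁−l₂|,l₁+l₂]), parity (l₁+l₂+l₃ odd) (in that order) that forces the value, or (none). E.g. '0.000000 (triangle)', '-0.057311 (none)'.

0.309019 (none)

Rules hold: Σm=0, L=4 even, 1≤1≤3.
N = 3·5·3 = 45
Δ = 2!·0!·2!/5! = 1/30
Racah Σ t=1..1: t=1:−1/1 = -1/1
⇒ 3j(1 2 1; 0 0 0)² = 2/15, sgn +1
Racah Σ t=0..0: t=0:+1/4 = 1/4
⇒ 3j(1 2 1; 1 -2 1)² = 1/5, sgn +1
4πI² = N·(3j₀)²·(3jₘ)² = 6/5
I = +1·√(1.2/4π) = 0.30901936
No selection rule forces the value: the integral is nonzero (none).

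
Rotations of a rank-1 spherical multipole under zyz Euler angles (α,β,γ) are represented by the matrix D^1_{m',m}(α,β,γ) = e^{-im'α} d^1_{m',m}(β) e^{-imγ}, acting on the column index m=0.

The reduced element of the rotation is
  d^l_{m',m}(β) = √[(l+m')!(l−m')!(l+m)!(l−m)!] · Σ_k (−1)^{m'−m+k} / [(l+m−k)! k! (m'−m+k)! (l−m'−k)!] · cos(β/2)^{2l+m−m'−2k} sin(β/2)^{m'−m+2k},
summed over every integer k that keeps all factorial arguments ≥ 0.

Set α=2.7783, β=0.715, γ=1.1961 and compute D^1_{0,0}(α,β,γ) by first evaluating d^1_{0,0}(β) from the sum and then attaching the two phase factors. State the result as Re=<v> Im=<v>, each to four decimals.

Re=0.7551 Im=0.0000

D^1_{0,0}(2.7783,0.7150,1.1961) = e^{-i·0·2.7783}·d^1_{0,0}(0.7150)·e^{-i·0·1.1961}. Compute d first:
With c≡cos(β/2)=0.936775 and s≡sin(β/2)=0.349933, N=[1·1·1·1]^{1/2}=1.000000
k∈{0,1} keeps every argument non-negative
  k=0: (−1)^0·1.0000/(1)·0.9368^2·0.3499^0 = +0.877547
  k=1: (−1)^1·1.0000/(1)·0.9368^0·0.3499^2 = -0.122453
d^1_{0,0}(0.7150) = +0.877547 -0.122453 = +0.755093
D = (+1.000000+0.000000i)·(+0.755093)·(+1.000000+0.000000i) = +0.755093+0.000000i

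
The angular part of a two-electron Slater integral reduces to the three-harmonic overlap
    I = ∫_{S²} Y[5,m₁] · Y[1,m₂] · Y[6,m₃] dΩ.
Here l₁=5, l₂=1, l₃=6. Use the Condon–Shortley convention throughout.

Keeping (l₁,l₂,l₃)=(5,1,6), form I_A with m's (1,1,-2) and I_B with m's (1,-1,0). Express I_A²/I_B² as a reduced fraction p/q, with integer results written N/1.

Same 5,1,6: normalisation and zero-m 3j drop out of the ratio.
A: Δ: 0! 10! 2! / 13! → 1/858; sum: t=0:+1/34560 = 1/34560; 3j²(5 1 6; 1 1 -2) = Δ·Π!·Σ² = 14/429  (sign +1)
B: Δ: 0! 10! 2! / 13! → 1/858; sum: t=0:+1/34560 = 1/34560; 3j²(5 1 6; 1 -1 0) = Δ·Π!·Σ² = 5/286  (sign +1)
I_A²/I_B² = (14/429)/(5/286) = 28/15

28/15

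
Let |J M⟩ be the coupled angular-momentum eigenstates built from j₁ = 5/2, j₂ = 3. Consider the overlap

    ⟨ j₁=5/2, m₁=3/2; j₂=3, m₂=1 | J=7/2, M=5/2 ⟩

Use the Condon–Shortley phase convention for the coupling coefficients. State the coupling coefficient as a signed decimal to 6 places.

triangle: 2!×3!×4!/10! = 288/3628800
(j±m)!: 4!×1!×4!×2!×6!×1! = 829440
prefactor² = (2J+1)×Δ×N² = 18432/35
  k=0: +1/(0!×2!×1!×4!×2!×0!) = 1/96
  k=1: −1/(1!×1!×0!×3!×3!×1!) = -1/36
Σ = -5/288  ⇒  CG² = 18432/35×(-5/288)² = 10/63
CG = −√(10/63) = -0.398410

−√(10/63) = -0.398410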